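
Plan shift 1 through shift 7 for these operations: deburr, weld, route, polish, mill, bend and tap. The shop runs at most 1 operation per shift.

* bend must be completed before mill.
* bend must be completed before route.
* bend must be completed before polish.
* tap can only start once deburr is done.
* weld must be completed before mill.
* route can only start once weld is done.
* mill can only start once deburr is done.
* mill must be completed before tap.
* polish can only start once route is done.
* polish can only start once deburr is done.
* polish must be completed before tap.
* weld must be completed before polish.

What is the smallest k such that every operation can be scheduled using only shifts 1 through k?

The precedence chain requires at least 4 distinct shifts.
With at most 1 per shift and 7 operations, at least 7 shifts are needed.
7 works (last occupied shift: shift 7): for example route=shift 4; deburr=shift 1; bend=shift 3; mill=shift 6; polish=shift 5; weld=shift 2; tap=shift 7.

7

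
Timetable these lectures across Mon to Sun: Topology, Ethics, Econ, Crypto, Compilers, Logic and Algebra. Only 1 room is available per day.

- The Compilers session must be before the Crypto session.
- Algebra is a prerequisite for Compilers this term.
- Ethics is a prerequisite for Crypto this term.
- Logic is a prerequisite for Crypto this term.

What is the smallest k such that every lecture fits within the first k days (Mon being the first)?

The precedence chain requires at least 3 distinct days.
With at most 1 per day and 7 lectures, at least 7 days are needed.
7 works (last occupied day: Sun): for example Econ=Sun; Logic=Thu; Crypto=Fri; Compilers=Tue; Topology=Sat; Algebra=Mon; Ethics=Wed.

7 days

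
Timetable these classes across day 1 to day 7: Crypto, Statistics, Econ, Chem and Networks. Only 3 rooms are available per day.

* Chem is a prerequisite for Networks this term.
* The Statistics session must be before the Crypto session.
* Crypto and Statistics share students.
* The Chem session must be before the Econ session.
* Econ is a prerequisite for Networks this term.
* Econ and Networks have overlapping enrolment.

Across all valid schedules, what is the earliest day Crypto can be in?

Precedence pushes Crypto to at least day 2.
Crypto at day 2 is achievable: Econ -> day 2; Networks -> day 3; Chem -> day 1; Statistics -> day 1; Crypto -> day 2.

day 2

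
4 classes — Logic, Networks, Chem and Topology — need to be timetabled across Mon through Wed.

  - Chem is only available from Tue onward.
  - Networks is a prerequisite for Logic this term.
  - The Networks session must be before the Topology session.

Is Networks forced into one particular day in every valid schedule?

No

Networks can be Mon (e.g. Topology -> Tue; Networks -> Mon; Chem -> Tue; Logic -> Tue) or Tue (e.g. Chem in Tue; Networks in Tue; Topology in Wed; Logic in Wed).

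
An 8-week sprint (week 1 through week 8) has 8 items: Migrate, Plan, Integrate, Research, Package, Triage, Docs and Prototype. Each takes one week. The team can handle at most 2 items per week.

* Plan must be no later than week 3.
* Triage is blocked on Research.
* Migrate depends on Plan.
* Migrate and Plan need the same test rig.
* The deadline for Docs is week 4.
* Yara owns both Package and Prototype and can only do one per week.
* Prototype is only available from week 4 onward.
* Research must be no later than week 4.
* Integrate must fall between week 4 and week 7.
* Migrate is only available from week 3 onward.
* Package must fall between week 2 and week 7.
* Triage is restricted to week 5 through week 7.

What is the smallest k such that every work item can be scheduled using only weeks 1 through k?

5 weeks

The precedence chain requires at least 2 distinct weeks.
With at most 2 per week and 8 work items, at least 4 weeks are needed.
Triage can't be placed before week 5, so the schedule must run through at least week 5.
5 works (last occupied week: week 5): for example Plan in week 1; Migrate in week 3; Integrate in week 4; Docs in week 2; Prototype in week 4; Triage in week 5; Package in week 2; Research in week 1.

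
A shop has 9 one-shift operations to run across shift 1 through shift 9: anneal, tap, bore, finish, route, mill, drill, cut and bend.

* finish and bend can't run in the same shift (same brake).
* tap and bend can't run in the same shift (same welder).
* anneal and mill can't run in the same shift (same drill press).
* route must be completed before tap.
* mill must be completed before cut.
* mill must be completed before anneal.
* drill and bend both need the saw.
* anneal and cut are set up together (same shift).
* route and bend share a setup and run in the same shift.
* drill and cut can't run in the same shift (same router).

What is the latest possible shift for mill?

Downstream work caps mill at shift 8.
mill at shift 8 is achievable: bend -> shift 1; finish -> shift 2; cut -> shift 9; route -> shift 1; tap -> shift 2; mill -> shift 8; drill -> shift 2; bore -> shift 1; anneal -> shift 9.

shift 8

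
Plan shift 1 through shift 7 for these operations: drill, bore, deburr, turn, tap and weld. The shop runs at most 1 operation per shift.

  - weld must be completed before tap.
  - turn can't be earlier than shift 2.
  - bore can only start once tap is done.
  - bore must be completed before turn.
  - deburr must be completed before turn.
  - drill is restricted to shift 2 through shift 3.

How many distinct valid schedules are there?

48

Splitting on drill: it can be shift 2 (24), shift 3 (24). Listing each branch's schedules as (bore, deburr, turn, tap, weld) by shift number:
drill=shift 2: (4,5,6,3,1) (4,5,7,3,1) (4,6,7,3,1) (5,1,6,4,3) (5,1,7,4,3) (5,3,6,4,1) (5,3,7,4,1) (5,4,6,3,1) (5,4,7,3,1) (5,6,7,3,1) (5,6,7,4,1) (5,6,7,4,3) (6,1,7,4,3) (6,1,7,5,3) (6,1,7,5,4) (6,3,7,4,1) (6,3,7,5,1) (6,3,7,5,4) (6,4,7,3,1) (6,4,7,5,1) (6,4,7,5,3) (6,5,7,3,1) (6,5,7,4,1) (6,5,7,4,3) — 24.
drill=shift 3: (4,5,6,2,1) (4,5,7,2,1) (4,6,7,2,1) (5,1,6,4,2) (5,1,7,4,2) (5,2,6,4,1) (5,2,7,4,1) (5,4,6,2,1) (5,4,7,2,1) (5,6,7,2,1) (5,6,7,4,1) (5,6,7,4,2) (6,1,7,4,2) (6,1,7,5,2) (6,1,7,5,4) (6,2,7,4,1) (6,2,7,5,1) (6,2,7,5,4) (6,4,7,2,1) (6,4,7,5,1) (6,4,7,5,2) (6,5,7,2,1) (6,5,7,4,1) (6,5,7,4,2) — 24.
Summing: 24 + 24 = 48.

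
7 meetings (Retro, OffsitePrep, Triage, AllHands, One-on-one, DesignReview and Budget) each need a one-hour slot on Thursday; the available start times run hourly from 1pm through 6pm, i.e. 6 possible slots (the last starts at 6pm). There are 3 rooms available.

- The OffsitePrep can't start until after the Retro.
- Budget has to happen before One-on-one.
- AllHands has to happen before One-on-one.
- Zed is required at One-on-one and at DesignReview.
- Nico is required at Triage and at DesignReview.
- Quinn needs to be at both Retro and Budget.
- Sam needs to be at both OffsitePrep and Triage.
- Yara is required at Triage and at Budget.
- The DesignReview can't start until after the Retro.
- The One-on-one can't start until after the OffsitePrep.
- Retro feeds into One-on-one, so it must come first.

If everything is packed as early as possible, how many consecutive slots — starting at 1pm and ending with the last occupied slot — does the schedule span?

3

The precedence chain requires at least 3 distinct slots.
With at most 3 per slot and 7 meetings, at least 3 slots are needed.
3 works (last occupied slot: 3pm): for example OffsitePrep=2pm, Budget=2pm, Retro=1pm, One-on-one=3pm, DesignReview=2pm, AllHands=1pm, Triage=1pm.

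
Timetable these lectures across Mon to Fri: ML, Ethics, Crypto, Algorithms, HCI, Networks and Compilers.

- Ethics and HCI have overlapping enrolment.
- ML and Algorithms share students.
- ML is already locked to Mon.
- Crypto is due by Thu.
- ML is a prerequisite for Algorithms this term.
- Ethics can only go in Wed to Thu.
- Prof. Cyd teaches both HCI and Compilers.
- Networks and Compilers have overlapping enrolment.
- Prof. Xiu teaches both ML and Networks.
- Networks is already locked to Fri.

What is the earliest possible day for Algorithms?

Tue

Precedence pushes Algorithms to at least Tue.
Algorithms at Tue is achievable: Algorithms=Tue; Crypto=Mon; HCI=Mon; Networks=Fri; Ethics=Wed; Compilers=Tue; ML=Mon.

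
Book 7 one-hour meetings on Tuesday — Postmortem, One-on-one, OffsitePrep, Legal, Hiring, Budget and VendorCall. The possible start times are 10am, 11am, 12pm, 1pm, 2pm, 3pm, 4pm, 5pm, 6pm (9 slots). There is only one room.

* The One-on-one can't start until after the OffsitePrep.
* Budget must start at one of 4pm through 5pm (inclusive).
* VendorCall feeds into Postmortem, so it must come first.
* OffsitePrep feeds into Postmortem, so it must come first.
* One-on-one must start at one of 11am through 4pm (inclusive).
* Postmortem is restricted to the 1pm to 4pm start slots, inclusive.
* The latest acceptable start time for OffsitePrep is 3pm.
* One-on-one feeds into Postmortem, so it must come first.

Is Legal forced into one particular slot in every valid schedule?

Legal can be 10am (e.g. Budget in 4pm, OffsitePrep in 11am, One-on-one in 12pm, Hiring in 3pm, Legal in 10am, VendorCall in 1pm, Postmortem in 2pm) or 11am (e.g. OffsitePrep=10am; One-on-one=12pm; Postmortem=2pm; Hiring=3pm; Budget=4pm; VendorCall=1pm; Legal=11am).

No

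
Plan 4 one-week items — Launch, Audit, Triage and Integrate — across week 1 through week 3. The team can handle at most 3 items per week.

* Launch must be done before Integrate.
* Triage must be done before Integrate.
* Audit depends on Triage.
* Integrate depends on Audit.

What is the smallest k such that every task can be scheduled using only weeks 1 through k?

The precedence chain requires at least 3 distinct weeks.
With at most 3 per week and 4 tasks, at least 2 weeks are needed.
3 works (last occupied week: week 3): for example Audit in week 2, Triage in week 1, Integrate in week 3, Launch in week 1.

3 weeks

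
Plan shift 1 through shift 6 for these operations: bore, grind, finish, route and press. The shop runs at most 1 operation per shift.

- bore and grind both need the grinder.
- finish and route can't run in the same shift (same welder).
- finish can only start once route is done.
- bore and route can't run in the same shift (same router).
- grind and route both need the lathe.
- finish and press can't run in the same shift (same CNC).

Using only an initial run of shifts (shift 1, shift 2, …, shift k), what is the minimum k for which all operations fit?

5 shifts

The precedence chain requires at least 2 distinct shifts.
With at most 1 per shift and 5 operations, at least 5 shifts are needed.
5 works (last occupied shift: shift 5): for example grind -> shift 4, finish -> shift 2, bore -> shift 3, route -> shift 1, press -> shift 5.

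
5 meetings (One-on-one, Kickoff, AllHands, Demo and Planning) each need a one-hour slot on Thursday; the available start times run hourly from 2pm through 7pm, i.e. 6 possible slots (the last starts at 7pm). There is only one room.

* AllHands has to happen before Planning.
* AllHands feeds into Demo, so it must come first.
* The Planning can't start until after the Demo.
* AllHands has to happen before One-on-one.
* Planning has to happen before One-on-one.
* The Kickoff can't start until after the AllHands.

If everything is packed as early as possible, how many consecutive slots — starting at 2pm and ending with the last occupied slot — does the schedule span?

5 slots

The precedence chain requires at least 4 distinct slots.
With at most 1 per slot and 5 meetings, at least 5 slots are needed.
5 works (last occupied slot: 6pm): for example Demo -> 3pm, AllHands -> 2pm, Planning -> 4pm, One-on-one -> 5pm, Kickoff -> 6pm.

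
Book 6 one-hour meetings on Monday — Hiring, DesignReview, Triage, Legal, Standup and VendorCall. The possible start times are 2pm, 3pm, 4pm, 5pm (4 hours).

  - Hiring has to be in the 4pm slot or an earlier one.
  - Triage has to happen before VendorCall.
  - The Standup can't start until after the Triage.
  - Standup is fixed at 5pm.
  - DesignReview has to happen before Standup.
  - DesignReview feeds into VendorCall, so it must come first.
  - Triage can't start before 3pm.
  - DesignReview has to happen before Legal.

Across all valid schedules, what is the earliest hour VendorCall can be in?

Precedence pushes VendorCall to at least 4pm.
VendorCall at 4pm is achievable: VendorCall -> 4pm; Standup -> 5pm; Legal -> 3pm; Triage -> 3pm; Hiring -> 2pm; DesignReview -> 2pm.

4pm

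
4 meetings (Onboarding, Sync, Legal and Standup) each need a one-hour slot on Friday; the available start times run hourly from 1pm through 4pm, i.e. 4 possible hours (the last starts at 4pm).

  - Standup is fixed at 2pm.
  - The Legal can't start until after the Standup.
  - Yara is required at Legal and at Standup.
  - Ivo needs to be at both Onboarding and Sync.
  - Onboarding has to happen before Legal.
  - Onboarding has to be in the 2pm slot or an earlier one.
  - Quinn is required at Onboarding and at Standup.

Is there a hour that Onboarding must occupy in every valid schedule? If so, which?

1pm

Onboarding's window is 1pm–2pm.
Standup is fixed at 2pm, and Onboarding can't share a hour with Standup.
So Onboarding must be 1pm.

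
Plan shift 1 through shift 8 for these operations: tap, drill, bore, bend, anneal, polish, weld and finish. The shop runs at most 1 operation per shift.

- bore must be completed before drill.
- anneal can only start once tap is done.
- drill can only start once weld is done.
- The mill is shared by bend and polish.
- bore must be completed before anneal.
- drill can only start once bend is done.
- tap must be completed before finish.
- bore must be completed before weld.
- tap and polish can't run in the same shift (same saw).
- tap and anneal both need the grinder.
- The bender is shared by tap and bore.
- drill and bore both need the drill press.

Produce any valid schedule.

bore in shift 1; weld in shift 2; anneal in shift 6; finish in shift 7; tap in shift 5; bend in shift 3; drill in shift 4; polish in shift 8

Checking: tap(shift 5) before finish(shift 7); bore(shift 1) before anneal(shift 6); bend(shift 3) before drill(shift 4); weld(shift 2) before drill(shift 4); tap(shift 5) before anneal(shift 6); bore(shift 1) before drill(shift 4); bore(shift 1) before weld(shift 2); tap(shift 5) != polish(shift 8); bend(shift 3) != polish(shift 8); tap(shift 5) != anneal(shift 6); drill(shift 4) != bore(shift 1); tap(shift 5) != bore(shift 1); max 1 per shift (cap 1).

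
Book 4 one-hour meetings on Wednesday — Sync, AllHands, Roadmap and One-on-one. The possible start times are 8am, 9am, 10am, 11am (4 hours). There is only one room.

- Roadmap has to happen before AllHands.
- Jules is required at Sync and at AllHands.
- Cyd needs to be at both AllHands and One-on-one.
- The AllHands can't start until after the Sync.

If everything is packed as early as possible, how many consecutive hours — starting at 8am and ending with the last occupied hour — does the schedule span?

4 hours

The precedence chain requires at least 2 distinct hours.
With at most 1 per hour and 4 meetings, at least 4 hours are needed.
4 works (last occupied hour: 11am): for example One-on-one in 11am, Roadmap in 9am, AllHands in 10am, Sync in 8am.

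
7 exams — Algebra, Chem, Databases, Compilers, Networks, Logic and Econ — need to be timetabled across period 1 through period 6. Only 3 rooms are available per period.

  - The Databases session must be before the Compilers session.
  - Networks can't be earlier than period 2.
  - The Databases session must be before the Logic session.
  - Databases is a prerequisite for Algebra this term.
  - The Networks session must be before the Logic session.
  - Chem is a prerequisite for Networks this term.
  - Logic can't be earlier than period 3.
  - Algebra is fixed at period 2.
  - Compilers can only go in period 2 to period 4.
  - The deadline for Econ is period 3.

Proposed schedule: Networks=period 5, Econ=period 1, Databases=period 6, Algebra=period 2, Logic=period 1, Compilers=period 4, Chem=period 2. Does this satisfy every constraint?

No — it violates: The Databases session must be before the Logic session

The Networks session must be before the Logic session — violated.
The deadline for Econ is period 3 — holds.
Chem is a prerequisite for Networks this term — holds.
Only 3 rooms are available per period — holds.
Databases is a prerequisite for Algebra this term — violated.
Logic can't be earlier than period 3 — violated.
Compilers can only go in period 2 to period 4 — holds.
Algebra is fixed at period 2 — holds.
Networks can't be earlier than period 2 — holds.
The Databases session must be before the Logic session — violated.
The Databases session must be before the Compilers session — violated.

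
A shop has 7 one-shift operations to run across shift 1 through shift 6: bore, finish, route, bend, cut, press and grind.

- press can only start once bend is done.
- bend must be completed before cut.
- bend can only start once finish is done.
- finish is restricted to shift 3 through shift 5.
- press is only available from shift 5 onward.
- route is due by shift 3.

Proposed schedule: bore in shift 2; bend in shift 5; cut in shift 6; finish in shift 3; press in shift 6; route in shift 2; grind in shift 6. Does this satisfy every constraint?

Yes

finish is restricted to shift 3 through shift 5 — holds.
route is due by shift 3 — holds.
press can only start once bend is done — holds.
press is only available from shift 5 onward — holds.
bend must be completed before cut — holds.
bend can only start once finish is done — holds.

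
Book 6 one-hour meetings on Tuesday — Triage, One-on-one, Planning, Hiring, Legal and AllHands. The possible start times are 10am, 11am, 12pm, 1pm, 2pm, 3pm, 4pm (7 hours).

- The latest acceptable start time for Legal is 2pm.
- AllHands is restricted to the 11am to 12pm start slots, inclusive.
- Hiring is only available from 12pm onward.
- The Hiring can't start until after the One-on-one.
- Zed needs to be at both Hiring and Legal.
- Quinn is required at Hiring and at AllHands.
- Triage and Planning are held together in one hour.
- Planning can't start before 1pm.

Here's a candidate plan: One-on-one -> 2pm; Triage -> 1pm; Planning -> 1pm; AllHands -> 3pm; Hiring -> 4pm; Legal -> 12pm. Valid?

No — it violates: AllHands is restricted to the 11am to 12pm start slots, inclusive

Zed needs to be at both Hiring and Legal — holds.
Planning can't start before 1pm — holds.
The Hiring can't start until after the One-on-one — holds.
AllHands is restricted to the 11am to 12pm start slots, inclusive — violated.
Hiring is only available from 12pm onward — holds.
The latest acceptable start time for Legal is 2pm — holds.
Triage and Planning are held together in one hour — holds.
Quinn is required at Hiring and at AllHands — holds.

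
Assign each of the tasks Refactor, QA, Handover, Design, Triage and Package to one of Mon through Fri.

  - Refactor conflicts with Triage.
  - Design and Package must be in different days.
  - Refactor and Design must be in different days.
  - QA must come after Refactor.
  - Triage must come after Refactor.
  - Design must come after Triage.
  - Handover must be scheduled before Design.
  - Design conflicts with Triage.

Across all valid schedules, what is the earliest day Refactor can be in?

Mon

Downstream work caps Refactor at Wed.
Refactor at Mon is achievable: QA in Tue, Triage in Tue, Package in Mon, Handover in Mon, Refactor in Mon, Design in Wed.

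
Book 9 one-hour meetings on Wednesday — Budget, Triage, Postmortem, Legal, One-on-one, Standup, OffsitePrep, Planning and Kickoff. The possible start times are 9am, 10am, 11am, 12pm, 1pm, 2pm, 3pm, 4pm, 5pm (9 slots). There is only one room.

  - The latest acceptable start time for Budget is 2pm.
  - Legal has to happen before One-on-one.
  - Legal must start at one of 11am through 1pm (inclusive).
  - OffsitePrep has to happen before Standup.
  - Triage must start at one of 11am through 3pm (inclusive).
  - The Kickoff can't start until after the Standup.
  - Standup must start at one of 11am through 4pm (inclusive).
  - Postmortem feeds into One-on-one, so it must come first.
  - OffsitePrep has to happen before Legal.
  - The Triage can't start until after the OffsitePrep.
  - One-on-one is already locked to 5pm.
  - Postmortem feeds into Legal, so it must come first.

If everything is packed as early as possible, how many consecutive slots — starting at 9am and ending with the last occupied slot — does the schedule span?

9 slots

The precedence chain requires at least 3 distinct slots.
With at most 1 per slot and 9 meetings, at least 9 slots are needed.
One-on-one can't be placed before 5pm — that is slot 9 counting from 9am — so the schedule must run through at least 9 slots.
9 works (last occupied slot: 5pm): for example Postmortem in 10am; One-on-one in 5pm; Legal in 11am; Kickoff in 3pm; OffsitePrep in 9am; Budget in 2pm; Standup in 1pm; Planning in 4pm; Triage in 12pm.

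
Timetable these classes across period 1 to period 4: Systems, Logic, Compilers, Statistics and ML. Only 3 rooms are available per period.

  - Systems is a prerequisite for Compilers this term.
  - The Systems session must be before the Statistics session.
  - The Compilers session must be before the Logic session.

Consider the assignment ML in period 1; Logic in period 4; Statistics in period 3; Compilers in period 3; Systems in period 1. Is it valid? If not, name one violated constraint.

Yes, all constraints hold

The Systems session must be before the Statistics session — holds.
Systems is a prerequisite for Compilers this term — holds.
Only 3 rooms are available per period — holds.
The Compilers session must be before the Logic session — holds.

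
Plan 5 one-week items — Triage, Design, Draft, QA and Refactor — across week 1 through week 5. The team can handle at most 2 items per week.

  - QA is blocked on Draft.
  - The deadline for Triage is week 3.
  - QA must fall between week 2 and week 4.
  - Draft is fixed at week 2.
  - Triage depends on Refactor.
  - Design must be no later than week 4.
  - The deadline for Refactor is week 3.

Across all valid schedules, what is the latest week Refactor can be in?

week 2

Refactor's own window allows nothing later than week 3; downstream work caps Refactor at week 2.
Refactor at week 2 is achievable: Design in week 1, QA in week 3, Draft in week 2, Triage in week 3, Refactor in week 2.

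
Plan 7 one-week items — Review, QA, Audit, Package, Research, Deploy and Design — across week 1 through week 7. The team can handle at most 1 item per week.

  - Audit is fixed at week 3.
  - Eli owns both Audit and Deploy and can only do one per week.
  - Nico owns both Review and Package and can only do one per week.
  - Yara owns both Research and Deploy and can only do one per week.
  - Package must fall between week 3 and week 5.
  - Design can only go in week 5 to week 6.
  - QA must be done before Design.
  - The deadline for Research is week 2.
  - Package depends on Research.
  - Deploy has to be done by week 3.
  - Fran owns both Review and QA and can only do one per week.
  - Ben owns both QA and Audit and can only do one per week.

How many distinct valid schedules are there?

4

Enumerating: Design=week 6; Deploy=week 2; Package=week 4; Audit=week 3; Research=week 1; QA=week 5; Review=week 7 | QA=week 4; Audit=week 3; Deploy=week 2; Design=week 6; Review=week 7; Package=week 5; Research=week 1 | Deploy in week 1, Research in week 2, QA in week 5, Review in week 7, Audit in week 3, Package in week 4, Design in week 6 | Design in week 6, Deploy in week 1, Package in week 5, Audit in week 3, QA in week 4, Review in week 7, Research in week 2.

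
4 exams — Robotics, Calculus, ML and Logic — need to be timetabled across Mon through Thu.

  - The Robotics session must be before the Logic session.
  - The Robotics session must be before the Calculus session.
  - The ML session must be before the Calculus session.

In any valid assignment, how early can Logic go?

Tue

Precedence pushes Logic to at least Tue.
Logic at Tue is achievable: Robotics -> Mon; Logic -> Tue; Calculus -> Tue; ML -> Mon.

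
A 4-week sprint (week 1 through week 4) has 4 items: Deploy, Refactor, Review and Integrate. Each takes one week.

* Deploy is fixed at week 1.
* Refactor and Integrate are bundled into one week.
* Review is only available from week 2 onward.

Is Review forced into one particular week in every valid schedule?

No

Review can be week 2 (e.g. Refactor -> week 1, Deploy -> week 1, Integrate -> week 1, Review -> week 2) or week 3 (e.g. Integrate=week 1, Review=week 3, Refactor=week 1, Deploy=week 1).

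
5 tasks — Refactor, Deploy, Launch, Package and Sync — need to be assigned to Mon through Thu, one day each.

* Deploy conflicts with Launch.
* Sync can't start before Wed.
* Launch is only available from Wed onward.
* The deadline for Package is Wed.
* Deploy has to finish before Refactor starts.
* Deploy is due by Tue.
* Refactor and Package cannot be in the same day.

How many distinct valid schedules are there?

Splitting on Refactor: it can be Tue (8), Wed (16), Thu (24). Listing each branch's schedules as (Deploy, Launch, Package, Sync):
Refactor=Tue: (Mon,Wed,Mon,Wed) (Mon,Wed,Mon,Thu) (Mon,Wed,Wed,Wed) (Mon,Wed,Wed,Thu) (Mon,Thu,Mon,Wed) (Mon,Thu,Mon,Thu) (Mon,Thu,Wed,Wed) (Mon,Thu,Wed,Thu) — 8.
Refactor=Wed: (Mon,Wed,Mon,Wed) (Mon,Wed,Mon,Thu) (Mon,Wed,Tue,Wed) (Mon,Wed,Tue,Thu) (Mon,Thu,Mon,Wed) (Mon,Thu,Mon,Thu) (Mon,Thu,Tue,Wed) (Mon,Thu,Tue,Thu) (Tue,Wed,Mon,Wed) (Tue,Wed,Mon,Thu) (Tue,Wed,Tue,Wed) (Tue,Wed,Tue,Thu) (Tue,Thu,Mon,Wed) (Tue,Thu,Mon,Thu) (Tue,Thu,Tue,Wed) (Tue,Thu,Tue,Thu) — 16.
Refactor=Thu: (Mon,Wed,Mon,Wed) (Mon,Wed,Mon,Thu) (Mon,Wed,Tue,Wed) (Mon,Wed,Tue,Thu) (Mon,Wed,Wed,Wed) (Mon,Wed,Wed,Thu) (Mon,Thu,Mon,Wed) (Mon,Thu,Mon,Thu) (Mon,Thu,Tue,Wed) (Mon,Thu,Tue,Thu) (Mon,Thu,Wed,Wed) (Mon,Thu,Wed,Thu) (Tue,Wed,Mon,Wed) (Tue,Wed,Mon,Thu) (Tue,Wed,Tue,Wed) (Tue,Wed,Tue,Thu) (Tue,Wed,Wed,Wed) (Tue,Wed,Wed,Thu) (Tue,Thu,Mon,Wed) (Tue,Thu,Mon,Thu) (Tue,Thu,Tue,Wed) (Tue,Thu,Tue,Thu) (Tue,Thu,Wed,Wed) (Tue,Thu,Wed,Thu) — 24.
Summing: 8 + 16 + 24 = 48.

48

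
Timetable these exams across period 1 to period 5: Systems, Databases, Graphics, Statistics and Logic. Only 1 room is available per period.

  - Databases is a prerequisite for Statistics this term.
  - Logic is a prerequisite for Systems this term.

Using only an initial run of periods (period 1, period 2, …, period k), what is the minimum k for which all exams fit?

5 periods

The precedence chain requires at least 2 distinct periods.
With at most 1 per period and 5 exams, at least 5 periods are needed.
5 works (last occupied period: period 5): for example Databases=period 3; Logic=period 1; Systems=period 2; Graphics=period 5; Statistics=period 4.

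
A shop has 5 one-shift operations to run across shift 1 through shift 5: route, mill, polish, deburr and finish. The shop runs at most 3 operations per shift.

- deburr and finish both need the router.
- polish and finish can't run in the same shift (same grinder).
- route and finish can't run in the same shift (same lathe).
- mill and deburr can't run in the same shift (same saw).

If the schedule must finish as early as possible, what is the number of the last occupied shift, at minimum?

With at most 3 per shift and 5 operations, at least 2 shifts are needed.
2 works (last occupied shift: shift 2): for example finish=shift 2; polish=shift 1; route=shift 1; mill=shift 2; deburr=shift 1.

2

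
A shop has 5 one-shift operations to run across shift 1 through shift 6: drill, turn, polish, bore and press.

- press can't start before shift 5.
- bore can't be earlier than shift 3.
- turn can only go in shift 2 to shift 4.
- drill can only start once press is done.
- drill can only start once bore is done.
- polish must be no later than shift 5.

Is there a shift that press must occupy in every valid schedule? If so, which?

Press is available from shift 5; downstream work caps press at shift 5.
So press is pinned to shift 5.

shift 5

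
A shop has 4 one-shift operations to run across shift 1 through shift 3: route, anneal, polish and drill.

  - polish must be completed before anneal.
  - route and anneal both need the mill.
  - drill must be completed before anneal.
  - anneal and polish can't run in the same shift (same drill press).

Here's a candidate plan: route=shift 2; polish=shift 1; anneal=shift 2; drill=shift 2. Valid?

anneal and polish can't run in the same shift (same drill press) — holds.
polish must be completed before anneal — holds.
route and anneal both need the mill — violated.
drill must be completed before anneal — violated.

No. route and anneal both need the mill is not satisfied.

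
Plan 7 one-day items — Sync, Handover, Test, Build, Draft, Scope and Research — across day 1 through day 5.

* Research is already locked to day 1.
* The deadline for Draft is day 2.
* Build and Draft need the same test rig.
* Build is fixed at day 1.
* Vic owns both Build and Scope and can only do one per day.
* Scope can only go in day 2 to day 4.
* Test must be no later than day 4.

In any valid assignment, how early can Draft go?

day 2

Draft's own window allows nothing later than day 2.
Draft at day 2 is achievable: Test -> day 1; Sync -> day 1; Scope -> day 2; Build -> day 1; Research -> day 1; Draft -> day 2; Handover -> day 1.
Nothing earlier works — the conflict constraints rule out every day before day 2.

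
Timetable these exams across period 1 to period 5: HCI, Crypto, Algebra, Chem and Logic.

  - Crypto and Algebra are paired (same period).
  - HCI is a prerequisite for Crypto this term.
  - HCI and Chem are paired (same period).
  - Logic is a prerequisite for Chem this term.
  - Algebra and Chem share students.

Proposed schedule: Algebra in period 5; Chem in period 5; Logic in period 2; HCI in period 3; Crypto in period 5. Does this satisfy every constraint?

Invalid. HCI and Chem are paired (same period).

HCI is a prerequisite for Crypto this term — holds.
Logic is a prerequisite for Chem this term — holds.
HCI and Chem are paired (same period) — violated.
Algebra and Chem share students — violated.
Crypto and Algebra are paired (same period) — holds.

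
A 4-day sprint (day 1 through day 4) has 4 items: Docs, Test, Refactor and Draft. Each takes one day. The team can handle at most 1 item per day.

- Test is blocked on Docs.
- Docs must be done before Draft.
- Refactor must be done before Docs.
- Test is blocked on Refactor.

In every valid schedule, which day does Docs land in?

day 2

Precedence pushes Docs to at least day 2; downstream work caps Docs at day 3.
So Docs is pinned to day 2.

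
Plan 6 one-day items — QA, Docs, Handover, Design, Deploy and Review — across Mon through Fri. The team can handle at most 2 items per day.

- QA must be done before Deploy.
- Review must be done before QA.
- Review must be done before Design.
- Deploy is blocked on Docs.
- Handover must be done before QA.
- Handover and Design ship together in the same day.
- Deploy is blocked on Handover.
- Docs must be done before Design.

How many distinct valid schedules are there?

Splitting on QA: it can be Wed (2), Thu (5). Listing each branch's schedules as (Docs, Handover, Design, Deploy, Review):
QA=Wed: (Mon,Tue,Tue,Thu,Mon) (Mon,Tue,Tue,Fri,Mon) — 2.
QA=Thu: (Mon,Tue,Tue,Fri,Mon) (Mon,Wed,Wed,Fri,Mon) (Mon,Wed,Wed,Fri,Tue) (Tue,Wed,Wed,Fri,Mon) (Tue,Wed,Wed,Fri,Tue) — 5.
Summing: 2 + 5 = 7.

7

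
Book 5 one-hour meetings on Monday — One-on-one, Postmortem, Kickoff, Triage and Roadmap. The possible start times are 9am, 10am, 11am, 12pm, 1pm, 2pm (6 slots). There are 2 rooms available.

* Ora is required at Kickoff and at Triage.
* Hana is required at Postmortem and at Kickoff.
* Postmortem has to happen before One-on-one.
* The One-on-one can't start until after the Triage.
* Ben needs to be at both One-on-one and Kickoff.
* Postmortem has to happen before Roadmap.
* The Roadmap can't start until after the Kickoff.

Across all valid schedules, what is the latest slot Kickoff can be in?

1pm

Downstream work caps Kickoff at 1pm.
Kickoff at 1pm is achievable: Postmortem in 9am; One-on-one in 10am; Kickoff in 1pm; Roadmap in 2pm; Triage in 9am.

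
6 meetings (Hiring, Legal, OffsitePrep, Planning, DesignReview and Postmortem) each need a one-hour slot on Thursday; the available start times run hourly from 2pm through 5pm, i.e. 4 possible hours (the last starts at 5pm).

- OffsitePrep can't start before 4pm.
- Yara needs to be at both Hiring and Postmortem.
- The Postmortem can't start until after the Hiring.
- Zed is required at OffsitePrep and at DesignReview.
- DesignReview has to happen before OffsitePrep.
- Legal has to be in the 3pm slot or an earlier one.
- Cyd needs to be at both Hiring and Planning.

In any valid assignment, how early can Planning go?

Planning at 2pm is achievable: DesignReview=2pm; Legal=2pm; OffsitePrep=4pm; Planning=2pm; Hiring=3pm; Postmortem=4pm.

2pm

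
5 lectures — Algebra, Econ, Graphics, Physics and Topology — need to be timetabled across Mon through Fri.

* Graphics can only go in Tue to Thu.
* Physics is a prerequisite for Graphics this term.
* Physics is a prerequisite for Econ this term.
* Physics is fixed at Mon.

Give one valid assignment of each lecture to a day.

Algebra -> Mon; Graphics -> Tue; Econ -> Tue; Topology -> Mon; Physics -> Mon

Checking: Physics(Mon) before Graphics(Tue); Physics(Mon) before Econ(Tue); Graphics=Tue in [Tue,Thu]; Physics=Mon in [Mon,Mon].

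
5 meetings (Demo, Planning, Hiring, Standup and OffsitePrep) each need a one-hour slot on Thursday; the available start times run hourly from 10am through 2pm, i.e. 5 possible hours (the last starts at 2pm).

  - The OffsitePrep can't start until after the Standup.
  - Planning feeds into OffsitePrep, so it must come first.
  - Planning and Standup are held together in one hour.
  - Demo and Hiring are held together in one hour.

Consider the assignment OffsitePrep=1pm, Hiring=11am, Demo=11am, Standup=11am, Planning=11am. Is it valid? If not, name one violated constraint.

Demo and Hiring are held together in one hour — holds.
Planning feeds into OffsitePrep, so it must come first — holds.
Planning and Standup are held together in one hour — holds.
The OffsitePrep can't start until after the Standup — holds.

Valid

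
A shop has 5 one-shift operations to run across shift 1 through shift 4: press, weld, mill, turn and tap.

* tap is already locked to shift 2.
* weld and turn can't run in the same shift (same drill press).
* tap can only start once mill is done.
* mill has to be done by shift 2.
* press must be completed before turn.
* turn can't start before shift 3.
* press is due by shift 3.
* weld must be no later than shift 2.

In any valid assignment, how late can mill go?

Mill's own window allows nothing later than shift 2; downstream work caps mill at shift 1.
mill at shift 1 is achievable: turn in shift 3, weld in shift 1, press in shift 1, mill in shift 1, tap in shift 2.

shift 1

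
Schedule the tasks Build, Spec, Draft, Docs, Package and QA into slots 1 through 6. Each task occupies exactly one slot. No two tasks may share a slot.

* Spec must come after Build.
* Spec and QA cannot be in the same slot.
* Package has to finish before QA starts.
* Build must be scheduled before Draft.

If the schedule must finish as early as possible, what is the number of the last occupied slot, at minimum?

The precedence chain requires at least 2 distinct slots.
With at most 1 per slot and 6 tasks, at least 6 slots are needed.
6 works (last occupied slot: 6): for example Build=1, Docs=6, Draft=3, QA=5, Spec=2, Package=4.

slot 6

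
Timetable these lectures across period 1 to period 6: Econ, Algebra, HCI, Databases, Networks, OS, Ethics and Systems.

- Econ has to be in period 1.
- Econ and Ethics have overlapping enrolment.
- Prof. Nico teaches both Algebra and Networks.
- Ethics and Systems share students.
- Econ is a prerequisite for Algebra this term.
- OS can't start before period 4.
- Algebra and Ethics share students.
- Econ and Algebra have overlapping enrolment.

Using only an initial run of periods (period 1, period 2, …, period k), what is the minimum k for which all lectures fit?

4

The precedence chain requires at least 2 distinct periods.
OS can't be placed before period 4, so the schedule must run through at least period 4.
4 works (last occupied period: period 4): for example Ethics -> period 3; OS -> period 4; Systems -> period 1; HCI -> period 1; Databases -> period 1; Algebra -> period 2; Econ -> period 1; Networks -> period 1.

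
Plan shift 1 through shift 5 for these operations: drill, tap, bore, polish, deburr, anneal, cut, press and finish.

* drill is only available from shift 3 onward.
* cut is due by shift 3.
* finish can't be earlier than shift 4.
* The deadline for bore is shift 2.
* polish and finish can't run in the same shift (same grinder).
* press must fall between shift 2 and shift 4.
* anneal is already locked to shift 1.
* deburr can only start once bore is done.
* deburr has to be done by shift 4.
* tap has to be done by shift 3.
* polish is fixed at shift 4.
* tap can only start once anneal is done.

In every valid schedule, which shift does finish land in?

finish's window is shift 4–shift 5.
polish is fixed at shift 4, and finish can't share a shift with polish.
So finish must be shift 5.

shift 5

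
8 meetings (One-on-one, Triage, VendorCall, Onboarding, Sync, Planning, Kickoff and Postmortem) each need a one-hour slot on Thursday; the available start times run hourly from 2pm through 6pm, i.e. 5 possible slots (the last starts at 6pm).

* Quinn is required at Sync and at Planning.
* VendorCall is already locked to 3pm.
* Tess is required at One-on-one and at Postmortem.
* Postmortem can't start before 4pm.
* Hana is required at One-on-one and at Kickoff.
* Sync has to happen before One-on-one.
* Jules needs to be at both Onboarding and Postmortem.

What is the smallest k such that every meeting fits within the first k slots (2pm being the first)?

The precedence chain requires at least 2 distinct slots.
Postmortem can't be placed before 4pm — that is slot 3 counting from 2pm — so the schedule must run through at least 3 slots.
3 works (last occupied slot: 4pm): for example Planning in 3pm; Postmortem in 4pm; One-on-one in 3pm; VendorCall in 3pm; Sync in 2pm; Kickoff in 2pm; Onboarding in 2pm; Triage in 2pm.

3 slots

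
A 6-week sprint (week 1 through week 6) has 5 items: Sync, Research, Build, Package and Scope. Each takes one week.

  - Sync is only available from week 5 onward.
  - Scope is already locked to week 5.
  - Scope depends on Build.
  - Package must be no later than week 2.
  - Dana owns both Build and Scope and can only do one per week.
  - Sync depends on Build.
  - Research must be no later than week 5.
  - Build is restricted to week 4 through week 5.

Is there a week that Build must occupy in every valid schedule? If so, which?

week 4

Build's window is week 4–week 5.
Scope is fixed at week 5, and Build can't share a week with Scope.
So Build must be week 4.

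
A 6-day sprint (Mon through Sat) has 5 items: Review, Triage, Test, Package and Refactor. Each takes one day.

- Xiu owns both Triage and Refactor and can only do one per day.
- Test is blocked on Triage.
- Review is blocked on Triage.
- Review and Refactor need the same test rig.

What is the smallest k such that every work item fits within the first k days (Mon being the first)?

3

The precedence chain requires at least 2 distinct days.
Could 2 days be enough, i.e. nothing placed later than Tue? No: Test must come after Triage (at Mon or later) → {Tue}; Triage must come before Test (at Tue or earlier) → {Mon}; Review must come after Triage (at Mon or later) → {Tue}; Refactor can't share with Triage (Mon) → {Tue}; Refactor can't share with Review (Tue) → nothing is left.
So 2 days is not enough.
3 works (last occupied day: Wed): for example Review=Tue, Package=Mon, Test=Tue, Triage=Mon, Refactor=Wed.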